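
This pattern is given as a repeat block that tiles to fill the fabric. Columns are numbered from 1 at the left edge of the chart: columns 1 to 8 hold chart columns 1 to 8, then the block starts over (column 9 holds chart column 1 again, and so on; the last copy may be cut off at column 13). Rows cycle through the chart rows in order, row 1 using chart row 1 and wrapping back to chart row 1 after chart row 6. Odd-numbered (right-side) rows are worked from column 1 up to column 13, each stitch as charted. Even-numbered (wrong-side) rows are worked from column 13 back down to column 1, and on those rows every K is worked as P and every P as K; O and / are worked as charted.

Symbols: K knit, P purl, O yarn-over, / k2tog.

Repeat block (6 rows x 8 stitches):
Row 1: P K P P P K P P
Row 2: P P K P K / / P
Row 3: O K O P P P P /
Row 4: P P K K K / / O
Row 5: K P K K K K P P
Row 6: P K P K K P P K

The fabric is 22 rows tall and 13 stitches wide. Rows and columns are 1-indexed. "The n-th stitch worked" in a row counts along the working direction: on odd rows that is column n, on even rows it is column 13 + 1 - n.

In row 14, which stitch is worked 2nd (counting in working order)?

For row 14: chart row = ((14-1) mod 6) + 1 = 2; this is a WS (even) row.
Chart row 2 tiled across columns 1-13: P P K P K / / P P P K P K
WS: work from column 13 back to column 1 (reverse the tiled row), swapping K<->P (O and / unchanged).
Row 14 as worked: P K P K K K / / P K P K K
Counting 2 along the worked row gives K.

== STITCH ==
K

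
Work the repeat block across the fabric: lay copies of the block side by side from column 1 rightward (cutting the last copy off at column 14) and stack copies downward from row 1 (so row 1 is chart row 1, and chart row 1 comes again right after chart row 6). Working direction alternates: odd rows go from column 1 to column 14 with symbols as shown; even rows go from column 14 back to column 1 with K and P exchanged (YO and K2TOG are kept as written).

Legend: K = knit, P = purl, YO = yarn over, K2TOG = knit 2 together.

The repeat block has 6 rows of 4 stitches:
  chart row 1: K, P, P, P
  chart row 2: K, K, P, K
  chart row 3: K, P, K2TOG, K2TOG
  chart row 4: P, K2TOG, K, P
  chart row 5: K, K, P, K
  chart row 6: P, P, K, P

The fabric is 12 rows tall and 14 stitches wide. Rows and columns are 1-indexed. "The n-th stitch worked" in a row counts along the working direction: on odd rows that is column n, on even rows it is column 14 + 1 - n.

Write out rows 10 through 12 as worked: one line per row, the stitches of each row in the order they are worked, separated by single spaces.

Rows as worked:
K2TOG K K P K2TOG K K P K2TOG K K P K2TOG K
K K P K K K P K K K P K K K
K K K P K K K P K K K P K K

Derivation:
Row 10: chart row 4, WS - tiled (columns 1-14): P K2TOG K P P K2TOG K P P K2TOG K P P K2TOG; work from column 14 back to 1 with K<->P swapped.
Row 11: chart row 5, RS - tile across columns 1-14 and work as-is.
Row 12: chart row 6, WS - tiled (columns 1-14): P P K P P P K P P P K P P P; work from column 14 back to 1 with K<->P swapped.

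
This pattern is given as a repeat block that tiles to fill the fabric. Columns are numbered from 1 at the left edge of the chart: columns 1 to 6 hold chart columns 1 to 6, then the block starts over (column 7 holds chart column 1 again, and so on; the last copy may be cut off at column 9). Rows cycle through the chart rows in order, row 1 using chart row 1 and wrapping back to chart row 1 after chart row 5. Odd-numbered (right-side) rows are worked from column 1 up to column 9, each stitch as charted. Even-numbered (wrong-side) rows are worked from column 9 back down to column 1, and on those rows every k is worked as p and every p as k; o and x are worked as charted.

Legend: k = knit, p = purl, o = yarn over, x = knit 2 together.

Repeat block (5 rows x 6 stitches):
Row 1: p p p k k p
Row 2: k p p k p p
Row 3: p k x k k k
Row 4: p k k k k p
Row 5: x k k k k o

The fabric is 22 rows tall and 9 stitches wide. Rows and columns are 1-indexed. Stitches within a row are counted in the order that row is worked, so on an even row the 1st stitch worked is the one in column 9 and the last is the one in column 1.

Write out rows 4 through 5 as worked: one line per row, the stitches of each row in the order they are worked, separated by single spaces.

== ROWS AS WORKED ==
p p k k p p p p k
x k k k k o x k k

Derivation:
Row 4: chart row 4, WS - tiled (columns 1-9): p k k k k p p k k; work from column 9 back to 1 with k<->p swapped.
Row 5: chart row 5, RS - tile across columns 1-9 and work as-is.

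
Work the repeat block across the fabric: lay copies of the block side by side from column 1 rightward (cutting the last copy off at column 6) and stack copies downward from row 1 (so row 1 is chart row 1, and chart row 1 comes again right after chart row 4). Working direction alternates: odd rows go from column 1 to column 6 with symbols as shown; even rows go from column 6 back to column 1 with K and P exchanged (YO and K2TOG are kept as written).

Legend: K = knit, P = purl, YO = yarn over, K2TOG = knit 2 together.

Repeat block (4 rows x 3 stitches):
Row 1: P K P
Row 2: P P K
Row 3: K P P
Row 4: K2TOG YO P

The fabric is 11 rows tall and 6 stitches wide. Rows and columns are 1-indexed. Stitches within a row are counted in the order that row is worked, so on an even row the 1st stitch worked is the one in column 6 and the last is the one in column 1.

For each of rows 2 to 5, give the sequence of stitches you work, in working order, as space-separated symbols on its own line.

== ROWS AS WORKED ==
P K K P K K
K P P K P P
K YO K2TOG K YO K2TOG
P K P P K P

Derivation:
Row 2: chart row 2, WS - tiled (columns 1-6): P P K P P K; work from column 6 back to 1 with K<->P swapped.
Row 3: chart row 3, RS - tile across columns 1-6 and work as-is.
Row 4: chart row 4, WS - tiled (columns 1-6): K2TOG YO P K2TOG YO P; work from column 6 back to 1 with K<->P swapped.
Row 5: chart row 1, RS - tile across columns 1-6 and work as-is.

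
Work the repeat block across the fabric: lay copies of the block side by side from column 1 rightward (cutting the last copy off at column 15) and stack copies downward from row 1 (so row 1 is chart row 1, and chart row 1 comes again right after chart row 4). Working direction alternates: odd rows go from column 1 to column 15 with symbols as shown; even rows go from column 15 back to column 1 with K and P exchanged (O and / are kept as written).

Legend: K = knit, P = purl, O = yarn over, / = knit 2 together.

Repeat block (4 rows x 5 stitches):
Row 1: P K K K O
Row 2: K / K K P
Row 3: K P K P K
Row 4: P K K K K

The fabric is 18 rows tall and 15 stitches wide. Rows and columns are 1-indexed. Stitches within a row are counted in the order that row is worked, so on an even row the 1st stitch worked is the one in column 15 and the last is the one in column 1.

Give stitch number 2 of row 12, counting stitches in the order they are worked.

Row 12 uses chart row ((12-1) mod 4)+1 = 4. Row 12 is even, so WS.
Chart row 4 tiled across columns 1-15: P K K K K P K K K K P K K K K
WS: work from column 15 back to column 1 (reverse the tiled row), swapping K<->P (O and / unchanged).
Row 12 as worked: P P P P K P P P P K P P P P K
Counting 2 along the worked row gives P.

Stitch:
P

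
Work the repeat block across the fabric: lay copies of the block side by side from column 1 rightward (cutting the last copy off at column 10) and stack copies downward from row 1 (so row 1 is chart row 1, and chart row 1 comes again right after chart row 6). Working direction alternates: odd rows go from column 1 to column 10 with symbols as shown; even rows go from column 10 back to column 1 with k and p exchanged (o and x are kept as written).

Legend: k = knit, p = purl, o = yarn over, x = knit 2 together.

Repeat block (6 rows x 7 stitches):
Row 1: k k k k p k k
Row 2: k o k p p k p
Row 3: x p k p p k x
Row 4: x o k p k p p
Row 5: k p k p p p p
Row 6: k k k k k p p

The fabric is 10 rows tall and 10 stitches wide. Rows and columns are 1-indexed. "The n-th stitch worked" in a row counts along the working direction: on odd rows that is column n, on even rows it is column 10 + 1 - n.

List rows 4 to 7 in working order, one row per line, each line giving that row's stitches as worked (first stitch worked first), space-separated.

== ROWS AS WORKED ==
p o x k k p k p o x
k p k p p p p k p k
p p p k k p p p p p
k k k k p k k k k k

Derivation:
Row 4: chart row 4, WS - tiled (columns 1-10): x o k p k p p x o k; work from column 10 back to 1 with k<->p swapped.
Row 5: chart row 5, RS - tile across columns 1-10 and work as-is.
Row 6: chart row 6, WS - tiled (columns 1-10): k k k k k p p k k k; work from column 10 back to 1 with k<->p swapped.
Row 7: chart row 1, RS - tile across columns 1-10 and work as-is.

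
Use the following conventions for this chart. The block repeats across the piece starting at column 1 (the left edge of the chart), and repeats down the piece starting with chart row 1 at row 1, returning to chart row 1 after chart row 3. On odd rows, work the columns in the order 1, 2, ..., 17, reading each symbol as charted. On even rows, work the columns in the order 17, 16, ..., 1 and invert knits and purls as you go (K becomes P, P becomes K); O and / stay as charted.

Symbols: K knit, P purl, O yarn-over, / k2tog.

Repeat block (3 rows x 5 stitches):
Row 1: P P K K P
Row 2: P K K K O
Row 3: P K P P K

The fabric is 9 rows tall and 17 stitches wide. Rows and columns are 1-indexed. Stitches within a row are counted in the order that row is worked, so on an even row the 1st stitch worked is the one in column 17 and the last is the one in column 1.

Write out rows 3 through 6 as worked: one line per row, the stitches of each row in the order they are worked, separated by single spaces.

Row 3: chart row 3, RS - tile across columns 1-17 and work as-is.
Row 4: chart row 1, WS - tiled (columns 1-17): P P K K P P P K K P P P K K P P P; work from column 17 back to 1 with K<->P swapped.
Row 5: chart row 2, RS - tile across columns 1-17 and work as-is.
Row 6: chart row 3, WS - tiled (columns 1-17): P K P P K P K P P K P K P P K P K; work from column 17 back to 1 with K<->P swapped.

Rows as worked:
P K P P K P K P P K P K P P K P K
K K K P P K K K P P K K K P P K K
P K K K O P K K K O P K K K O P K
P K P K K P K P K K P K P K K P K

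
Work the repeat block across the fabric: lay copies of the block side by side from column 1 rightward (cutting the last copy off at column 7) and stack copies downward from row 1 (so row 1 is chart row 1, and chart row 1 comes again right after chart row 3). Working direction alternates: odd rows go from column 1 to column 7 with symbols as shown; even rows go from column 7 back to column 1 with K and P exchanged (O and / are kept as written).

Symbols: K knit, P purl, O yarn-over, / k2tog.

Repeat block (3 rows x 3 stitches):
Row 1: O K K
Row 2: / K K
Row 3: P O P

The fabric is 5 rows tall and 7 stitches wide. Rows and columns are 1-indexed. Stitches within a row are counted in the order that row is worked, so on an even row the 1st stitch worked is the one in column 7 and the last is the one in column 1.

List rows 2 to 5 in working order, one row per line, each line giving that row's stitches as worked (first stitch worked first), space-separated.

Row 2: chart row 2, WS - tiled (columns 1-7): / K K / K K /; work from column 7 back to 1 with K<->P swapped.
Row 3: chart row 3, RS - tile across columns 1-7 and work as-is.
Row 4: chart row 1, WS - tiled (columns 1-7): O K K O K K O; work from column 7 back to 1 with K<->P swapped.
Row 5: chart row 2, RS - tile across columns 1-7 and work as-is.

Result:
/ P P / P P /
P O P P O P P
O P P O P P O
/ K K / K K /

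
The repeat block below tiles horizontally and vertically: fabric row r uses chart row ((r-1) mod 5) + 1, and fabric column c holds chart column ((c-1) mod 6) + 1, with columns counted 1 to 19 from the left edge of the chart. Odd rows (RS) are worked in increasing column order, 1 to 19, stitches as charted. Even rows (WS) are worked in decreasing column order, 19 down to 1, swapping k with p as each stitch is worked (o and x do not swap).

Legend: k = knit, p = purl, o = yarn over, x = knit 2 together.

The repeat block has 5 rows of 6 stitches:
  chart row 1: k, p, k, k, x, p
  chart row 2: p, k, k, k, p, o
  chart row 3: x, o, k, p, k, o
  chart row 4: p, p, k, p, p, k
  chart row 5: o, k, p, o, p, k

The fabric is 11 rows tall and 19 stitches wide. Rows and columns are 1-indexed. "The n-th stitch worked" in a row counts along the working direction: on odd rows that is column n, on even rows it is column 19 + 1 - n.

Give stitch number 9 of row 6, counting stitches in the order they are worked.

Row 6: (6-1) mod 5 = 0, so use chart row 1. Even row -> WS.
Chart row 1 tiled across columns 1-19: k p k k x p k p k k x p k p k k x p k
Wrong side: read the tiled row from column 19 down to 1 and exchange k with p (leave o, x).
Row 6 as worked: p k x p p k p k x p p k p k x p p k p
Stitch 9 in working order -> x

== STITCH ==
x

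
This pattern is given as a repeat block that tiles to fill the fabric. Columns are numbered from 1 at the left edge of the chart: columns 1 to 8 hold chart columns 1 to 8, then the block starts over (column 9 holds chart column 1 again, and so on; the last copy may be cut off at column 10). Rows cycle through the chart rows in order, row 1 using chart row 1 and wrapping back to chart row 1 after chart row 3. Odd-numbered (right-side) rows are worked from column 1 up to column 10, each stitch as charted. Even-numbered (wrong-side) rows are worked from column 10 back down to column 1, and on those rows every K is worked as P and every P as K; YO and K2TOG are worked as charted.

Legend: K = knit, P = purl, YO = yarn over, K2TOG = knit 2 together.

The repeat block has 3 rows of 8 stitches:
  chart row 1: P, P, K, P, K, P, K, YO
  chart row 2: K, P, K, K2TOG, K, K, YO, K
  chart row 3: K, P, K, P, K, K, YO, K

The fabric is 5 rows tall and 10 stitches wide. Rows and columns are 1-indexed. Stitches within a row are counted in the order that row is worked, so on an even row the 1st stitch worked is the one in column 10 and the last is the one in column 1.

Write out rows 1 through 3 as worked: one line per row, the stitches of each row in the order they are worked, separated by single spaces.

== ROWS AS WORKED ==
P P K P K P K YO P P
K P P YO P P K2TOG P K P
K P K P K K YO K K P

Derivation:
Row 1: chart row 1, RS - tile across columns 1-10 and work as-is.
Row 2: chart row 2, WS - tiled (columns 1-10): K P K K2TOG K K YO K K P; work from column 10 back to 1 with K<->P swapped.
Row 3: chart row 3, RS - tile across columns 1-10 and work as-is.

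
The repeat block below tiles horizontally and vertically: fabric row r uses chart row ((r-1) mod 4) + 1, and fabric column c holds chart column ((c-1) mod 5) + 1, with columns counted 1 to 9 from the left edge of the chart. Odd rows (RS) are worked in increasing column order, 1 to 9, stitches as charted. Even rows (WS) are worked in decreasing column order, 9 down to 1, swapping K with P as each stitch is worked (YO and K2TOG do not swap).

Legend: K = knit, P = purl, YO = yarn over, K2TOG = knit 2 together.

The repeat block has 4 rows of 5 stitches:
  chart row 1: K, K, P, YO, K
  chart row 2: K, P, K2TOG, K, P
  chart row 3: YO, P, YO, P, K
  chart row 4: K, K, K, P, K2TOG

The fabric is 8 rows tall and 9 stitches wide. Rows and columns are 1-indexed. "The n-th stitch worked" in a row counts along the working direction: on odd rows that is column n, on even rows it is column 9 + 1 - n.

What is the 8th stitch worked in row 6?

== STITCH ==
K

Derivation:
Row 6: (6-1) mod 4 = 1, so use chart row 2. Even row -> WS.
Chart row 2 tiled across columns 1-9: K P K2TOG K P K P K2TOG K
Wrong side: read the tiled row from column 9 down to 1 and exchange K with P (leave YO, K2TOG).
Row 6 as worked: P K2TOG K P K P K2TOG K P
Stitch 8 in working order -> K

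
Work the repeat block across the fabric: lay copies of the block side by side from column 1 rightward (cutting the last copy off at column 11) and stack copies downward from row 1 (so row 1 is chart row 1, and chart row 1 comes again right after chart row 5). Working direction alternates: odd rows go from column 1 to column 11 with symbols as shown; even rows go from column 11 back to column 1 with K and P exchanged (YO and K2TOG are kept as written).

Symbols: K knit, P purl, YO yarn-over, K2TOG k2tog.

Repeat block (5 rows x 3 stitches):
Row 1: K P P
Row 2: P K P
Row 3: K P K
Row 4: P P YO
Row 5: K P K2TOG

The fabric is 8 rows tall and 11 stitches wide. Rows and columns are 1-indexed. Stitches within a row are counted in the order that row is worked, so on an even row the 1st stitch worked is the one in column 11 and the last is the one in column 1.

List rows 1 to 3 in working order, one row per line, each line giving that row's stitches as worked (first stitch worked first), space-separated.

== ROWS AS WORKED ==
K P P K P P K P P K P
P K K P K K P K K P K
K P K K P K K P K K P

Derivation:
Row 1: chart row 1, RS - tile across columns 1-11 and work as-is.
Row 2: chart row 2, WS - tiled (columns 1-11): P K P P K P P K P P K; work from column 11 back to 1 with K<->P swapped.
Row 3: chart row 3, RS - tile across columns 1-11 and work as-is.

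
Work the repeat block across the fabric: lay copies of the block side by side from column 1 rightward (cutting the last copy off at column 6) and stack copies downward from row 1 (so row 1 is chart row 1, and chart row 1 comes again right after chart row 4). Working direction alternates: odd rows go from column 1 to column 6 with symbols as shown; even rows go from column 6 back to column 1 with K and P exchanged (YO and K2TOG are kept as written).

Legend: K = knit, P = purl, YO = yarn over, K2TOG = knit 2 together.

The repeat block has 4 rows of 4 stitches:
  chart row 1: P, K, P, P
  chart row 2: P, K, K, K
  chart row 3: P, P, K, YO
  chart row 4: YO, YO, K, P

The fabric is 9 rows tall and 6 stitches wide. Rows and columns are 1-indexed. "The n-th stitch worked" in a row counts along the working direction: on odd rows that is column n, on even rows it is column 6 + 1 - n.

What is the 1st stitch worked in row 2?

Row 2: (2-1) mod 4 = 1, so use chart row 2. Even row -> WS.
Chart row 2 tiled across columns 1-6: P K K K P K
WS: work from column 6 back to column 1 (reverse the tiled row), swapping K<->P (YO and K2TOG unchanged).
Row 2 as worked: P K P P P K
Counting 1 along the worked row gives P.

Result:
P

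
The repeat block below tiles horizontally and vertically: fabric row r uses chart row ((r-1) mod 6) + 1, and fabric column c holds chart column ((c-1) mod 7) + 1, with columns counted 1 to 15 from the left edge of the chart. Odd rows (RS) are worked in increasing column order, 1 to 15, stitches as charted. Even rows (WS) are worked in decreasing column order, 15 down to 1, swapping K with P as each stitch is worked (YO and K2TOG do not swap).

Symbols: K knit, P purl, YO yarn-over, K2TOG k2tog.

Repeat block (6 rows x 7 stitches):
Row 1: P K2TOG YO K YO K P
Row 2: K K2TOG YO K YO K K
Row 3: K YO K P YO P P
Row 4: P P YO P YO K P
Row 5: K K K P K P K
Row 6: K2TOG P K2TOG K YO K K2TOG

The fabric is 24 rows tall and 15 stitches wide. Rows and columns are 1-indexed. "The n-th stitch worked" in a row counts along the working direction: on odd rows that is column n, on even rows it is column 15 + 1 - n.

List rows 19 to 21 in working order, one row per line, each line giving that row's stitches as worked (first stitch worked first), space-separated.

Row 19: chart row 1, RS - tile across columns 1-15 and work as-is.
Row 20: chart row 2, WS - tiled (columns 1-15): K K2TOG YO K YO K K K K2TOG YO K YO K K K; work from column 15 back to 1 with K<->P swapped.
Row 21: chart row 3, RS - tile across columns 1-15 and work as-is.

Result:
P K2TOG YO K YO K P P K2TOG YO K YO K P P
P P P YO P YO K2TOG P P P YO P YO K2TOG P
K YO K P YO P P K YO K P YO P P K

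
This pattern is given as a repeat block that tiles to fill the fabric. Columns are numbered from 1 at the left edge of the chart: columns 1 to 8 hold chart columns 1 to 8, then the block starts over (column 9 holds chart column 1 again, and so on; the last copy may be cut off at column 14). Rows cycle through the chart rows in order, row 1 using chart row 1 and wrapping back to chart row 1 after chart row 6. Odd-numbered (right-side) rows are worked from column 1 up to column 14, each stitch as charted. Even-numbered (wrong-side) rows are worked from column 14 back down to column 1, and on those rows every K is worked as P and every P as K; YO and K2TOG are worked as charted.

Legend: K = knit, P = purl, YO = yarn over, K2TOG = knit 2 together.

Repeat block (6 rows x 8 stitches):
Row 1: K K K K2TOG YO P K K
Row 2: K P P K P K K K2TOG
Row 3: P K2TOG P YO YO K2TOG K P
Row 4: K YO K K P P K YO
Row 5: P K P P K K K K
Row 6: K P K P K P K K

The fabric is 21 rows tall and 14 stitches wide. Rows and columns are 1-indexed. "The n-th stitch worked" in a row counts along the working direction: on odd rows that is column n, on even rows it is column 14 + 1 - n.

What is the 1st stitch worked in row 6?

== STITCH ==
K

Derivation:
Row 6: (6-1) mod 6 = 5, so use chart row 6. Even row -> WS.
Chart row 6 tiled across columns 1-14: K P K P K P K K K P K P K P
Wrong side: read the tiled row from column 14 down to 1 and exchange K with P (leave YO, K2TOG).
Row 6 as worked: K P K P K P P P K P K P K P
Counting 1 along the worked row gives K.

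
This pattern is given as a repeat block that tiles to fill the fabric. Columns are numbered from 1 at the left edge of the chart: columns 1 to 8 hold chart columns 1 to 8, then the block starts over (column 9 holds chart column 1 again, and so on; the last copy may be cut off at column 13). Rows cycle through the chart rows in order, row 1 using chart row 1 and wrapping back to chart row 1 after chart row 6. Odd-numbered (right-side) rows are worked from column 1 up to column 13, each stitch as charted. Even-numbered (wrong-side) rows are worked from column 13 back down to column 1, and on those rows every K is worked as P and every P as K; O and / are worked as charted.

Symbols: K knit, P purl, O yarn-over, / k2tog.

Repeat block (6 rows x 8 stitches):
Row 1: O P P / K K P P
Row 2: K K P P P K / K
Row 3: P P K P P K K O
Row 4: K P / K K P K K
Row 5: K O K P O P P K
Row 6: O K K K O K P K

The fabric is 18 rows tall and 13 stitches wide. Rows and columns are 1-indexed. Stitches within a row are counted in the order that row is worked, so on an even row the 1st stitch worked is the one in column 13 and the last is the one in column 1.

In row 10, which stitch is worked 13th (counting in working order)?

Row 10 uses chart row ((10-1) mod 6)+1 = 4. Row 10 is even, so WS.
Chart row 4 tiled across columns 1-13: K P / K K P K K K P / K K
WS: work from column 13 back to column 1 (reverse the tiled row), swapping K<->P (O and / unchanged).
Row 10 as worked: P P / K P P P K P P / K P
The 13th stitch worked is P.

== STITCH ==
P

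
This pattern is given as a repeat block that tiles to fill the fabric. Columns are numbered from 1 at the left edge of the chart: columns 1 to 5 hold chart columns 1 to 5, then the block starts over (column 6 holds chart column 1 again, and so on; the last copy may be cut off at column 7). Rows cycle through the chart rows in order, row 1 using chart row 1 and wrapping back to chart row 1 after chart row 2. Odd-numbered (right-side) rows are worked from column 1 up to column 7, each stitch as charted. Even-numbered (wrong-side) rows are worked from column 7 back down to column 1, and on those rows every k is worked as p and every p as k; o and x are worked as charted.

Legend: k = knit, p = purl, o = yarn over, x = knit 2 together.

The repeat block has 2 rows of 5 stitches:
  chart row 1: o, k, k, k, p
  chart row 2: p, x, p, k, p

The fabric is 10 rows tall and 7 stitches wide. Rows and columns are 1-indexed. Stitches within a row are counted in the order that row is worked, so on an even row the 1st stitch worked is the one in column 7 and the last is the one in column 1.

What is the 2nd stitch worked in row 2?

Result:
k

Derivation:
Row 2 uses chart row ((2-1) mod 2)+1 = 2. Row 2 is even, so WS.
Chart row 2 tiled across columns 1-7: p x p k p p x
WS: work from column 7 back to column 1 (reverse the tiled row), swapping k<->p (o and x unchanged).
Row 2 as worked: x k k p k x k
Counting 2 along the worked row gives k.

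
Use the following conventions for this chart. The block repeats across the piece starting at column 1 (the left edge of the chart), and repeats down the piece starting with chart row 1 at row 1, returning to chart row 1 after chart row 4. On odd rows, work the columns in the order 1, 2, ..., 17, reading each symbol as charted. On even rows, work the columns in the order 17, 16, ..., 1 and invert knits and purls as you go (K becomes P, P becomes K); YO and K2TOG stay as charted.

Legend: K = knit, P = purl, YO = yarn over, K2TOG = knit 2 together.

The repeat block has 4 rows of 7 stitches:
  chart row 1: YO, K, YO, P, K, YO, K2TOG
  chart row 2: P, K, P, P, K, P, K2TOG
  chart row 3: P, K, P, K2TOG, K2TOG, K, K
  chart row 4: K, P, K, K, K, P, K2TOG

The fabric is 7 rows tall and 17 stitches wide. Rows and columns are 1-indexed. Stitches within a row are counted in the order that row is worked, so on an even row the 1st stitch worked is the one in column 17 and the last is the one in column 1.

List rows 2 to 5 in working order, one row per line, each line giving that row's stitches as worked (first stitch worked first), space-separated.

Row 2: chart row 2, WS - tiled (columns 1-17): P K P P K P K2TOG P K P P K P K2TOG P K P; work from column 17 back to 1 with K<->P swapped.
Row 3: chart row 3, RS - tile across columns 1-17 and work as-is.
Row 4: chart row 4, WS - tiled (columns 1-17): K P K K K P K2TOG K P K K K P K2TOG K P K; work from column 17 back to 1 with K<->P swapped.
Row 5: chart row 1, RS - tile across columns 1-17 and work as-is.

Result:
K P K K2TOG K P K K P K K2TOG K P K K P K
P K P K2TOG K2TOG K K P K P K2TOG K2TOG K K P K P
P K P K2TOG K P P P K P K2TOG K P P P K P
YO K YO P K YO K2TOG YO K YO P K YO K2TOG YO K YO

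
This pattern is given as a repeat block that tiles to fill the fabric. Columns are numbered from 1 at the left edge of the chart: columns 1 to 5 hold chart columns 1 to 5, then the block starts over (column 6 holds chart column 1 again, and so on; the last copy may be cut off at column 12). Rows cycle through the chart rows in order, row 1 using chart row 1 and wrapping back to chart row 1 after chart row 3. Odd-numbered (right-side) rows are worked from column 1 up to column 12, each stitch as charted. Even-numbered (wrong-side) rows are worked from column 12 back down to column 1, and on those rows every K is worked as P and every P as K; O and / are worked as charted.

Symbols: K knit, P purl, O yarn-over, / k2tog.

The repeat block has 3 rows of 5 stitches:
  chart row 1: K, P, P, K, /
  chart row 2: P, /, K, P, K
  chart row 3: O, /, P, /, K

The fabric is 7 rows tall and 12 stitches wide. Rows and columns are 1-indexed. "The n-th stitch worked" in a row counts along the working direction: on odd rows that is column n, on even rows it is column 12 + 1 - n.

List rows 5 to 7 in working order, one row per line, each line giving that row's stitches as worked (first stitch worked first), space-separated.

Row 5: chart row 2, RS - tile across columns 1-12 and work as-is.
Row 6: chart row 3, WS - tiled (columns 1-12): O / P / K O / P / K O /; work from column 12 back to 1 with K<->P swapped.
Row 7: chart row 1, RS - tile across columns 1-12 and work as-is.

Result:
P / K P K P / K P K P /
/ O P / K / O P / K / O
K P P K / K P P K / K P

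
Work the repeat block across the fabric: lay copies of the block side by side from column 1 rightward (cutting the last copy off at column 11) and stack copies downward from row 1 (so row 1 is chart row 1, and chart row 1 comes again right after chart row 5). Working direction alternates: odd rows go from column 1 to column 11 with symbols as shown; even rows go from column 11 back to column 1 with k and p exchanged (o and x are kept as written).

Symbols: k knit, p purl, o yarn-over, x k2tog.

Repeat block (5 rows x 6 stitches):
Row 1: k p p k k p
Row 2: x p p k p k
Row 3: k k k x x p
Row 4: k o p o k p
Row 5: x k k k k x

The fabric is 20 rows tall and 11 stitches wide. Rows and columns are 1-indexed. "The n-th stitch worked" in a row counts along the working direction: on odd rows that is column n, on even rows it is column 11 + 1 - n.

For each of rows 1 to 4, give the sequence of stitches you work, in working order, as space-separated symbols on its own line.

== ROWS AS WORKED ==
k p p k k p k p p k k
k p k k x p k p k k x
k k k x x p k k k x x
p o k o p k p o k o p

Derivation:
Row 1: chart row 1, RS - tile across columns 1-11 and work as-is.
Row 2: chart row 2, WS - tiled (columns 1-11): x p p k p k x p p k p; work from column 11 back to 1 with k<->p swapped.
Row 3: chart row 3, RS - tile across columns 1-11 and work as-is.
Row 4: chart row 4, WS - tiled (columns 1-11): k o p o k p k o p o k; work from column 11 back to 1 with k<->p swapped.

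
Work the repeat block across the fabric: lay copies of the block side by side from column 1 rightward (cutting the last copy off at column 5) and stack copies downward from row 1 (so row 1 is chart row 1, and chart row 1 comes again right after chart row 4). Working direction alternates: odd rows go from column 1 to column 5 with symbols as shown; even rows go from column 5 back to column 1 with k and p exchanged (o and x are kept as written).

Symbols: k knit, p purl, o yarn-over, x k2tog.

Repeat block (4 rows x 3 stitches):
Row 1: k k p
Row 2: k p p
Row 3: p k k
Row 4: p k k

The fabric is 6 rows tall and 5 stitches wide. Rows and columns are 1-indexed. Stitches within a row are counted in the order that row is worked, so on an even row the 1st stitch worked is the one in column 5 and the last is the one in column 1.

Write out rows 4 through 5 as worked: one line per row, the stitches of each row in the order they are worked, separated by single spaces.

Row 4: chart row 4, WS - tiled (columns 1-5): p k k p k; work from column 5 back to 1 with k<->p swapped.
Row 5: chart row 1, RS - tile across columns 1-5 and work as-is.

Result:
p k p p k
k k p k k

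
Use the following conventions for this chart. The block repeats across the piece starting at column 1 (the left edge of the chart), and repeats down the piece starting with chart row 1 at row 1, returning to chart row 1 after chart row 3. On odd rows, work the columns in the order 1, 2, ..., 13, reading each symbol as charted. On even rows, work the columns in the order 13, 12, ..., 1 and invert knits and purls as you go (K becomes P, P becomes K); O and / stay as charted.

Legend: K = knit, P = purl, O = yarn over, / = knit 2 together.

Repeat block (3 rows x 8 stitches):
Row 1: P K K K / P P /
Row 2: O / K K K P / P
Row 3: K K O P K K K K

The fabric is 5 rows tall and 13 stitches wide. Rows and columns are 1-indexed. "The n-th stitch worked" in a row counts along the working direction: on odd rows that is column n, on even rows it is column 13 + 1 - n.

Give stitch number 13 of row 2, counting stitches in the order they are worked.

Stitch:
O

Derivation:
For row 2: chart row = ((2-1) mod 3) + 1 = 2; this is a WS (even) row.
Chart row 2 tiled across columns 1-13: O / K K K P / P O / K K K
WS: work from column 13 back to column 1 (reverse the tiled row), swapping K<->P (O and / unchanged).
Row 2 as worked: P P P / O K / K P P P / O
The 13th stitch worked is O.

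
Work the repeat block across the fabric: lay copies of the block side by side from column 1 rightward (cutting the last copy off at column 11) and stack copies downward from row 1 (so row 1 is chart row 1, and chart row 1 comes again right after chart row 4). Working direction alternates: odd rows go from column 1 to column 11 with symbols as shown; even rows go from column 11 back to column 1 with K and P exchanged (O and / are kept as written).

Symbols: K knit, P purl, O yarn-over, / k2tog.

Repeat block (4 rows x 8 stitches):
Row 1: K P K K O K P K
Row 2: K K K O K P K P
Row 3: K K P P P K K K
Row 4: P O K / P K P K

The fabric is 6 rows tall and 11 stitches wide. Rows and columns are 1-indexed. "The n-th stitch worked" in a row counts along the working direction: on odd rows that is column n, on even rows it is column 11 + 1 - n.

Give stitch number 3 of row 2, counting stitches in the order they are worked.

Stitch:
P

Derivation:
For row 2: chart row = ((2-1) mod 4) + 1 = 2; this is a WS (even) row.
Chart row 2 tiled across columns 1-11: K K K O K P K P K K K
Wrong side: read the tiled row from column 11 down to 1 and exchange K with P (leave O, /).
Row 2 as worked: P P P K P K P O P P P
The 3rd stitch worked is P.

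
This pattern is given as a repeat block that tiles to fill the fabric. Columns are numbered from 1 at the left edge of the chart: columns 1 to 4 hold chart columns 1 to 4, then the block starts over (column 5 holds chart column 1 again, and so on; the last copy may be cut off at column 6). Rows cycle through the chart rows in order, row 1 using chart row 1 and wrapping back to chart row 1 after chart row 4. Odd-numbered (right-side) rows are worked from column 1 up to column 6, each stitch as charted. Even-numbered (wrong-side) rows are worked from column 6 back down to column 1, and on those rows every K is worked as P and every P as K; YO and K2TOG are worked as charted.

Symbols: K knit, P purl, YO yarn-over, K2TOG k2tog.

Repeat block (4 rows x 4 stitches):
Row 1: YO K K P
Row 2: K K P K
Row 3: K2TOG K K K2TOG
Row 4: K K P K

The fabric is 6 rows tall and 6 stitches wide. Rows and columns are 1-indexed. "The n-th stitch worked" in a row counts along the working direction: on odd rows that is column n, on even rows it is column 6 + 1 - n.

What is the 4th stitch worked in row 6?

Result:
K

Derivation:
For row 6: chart row = ((6-1) mod 4) + 1 = 2; this is a WS (even) row.
Chart row 2 tiled across columns 1-6: K K P K K K
WS row: flip the tiled sequence (start at column 6) and apply K<->P; YO and K2TOG stay.
Row 6 as worked: P P P K P P
Counting 4 along the worked row gives K.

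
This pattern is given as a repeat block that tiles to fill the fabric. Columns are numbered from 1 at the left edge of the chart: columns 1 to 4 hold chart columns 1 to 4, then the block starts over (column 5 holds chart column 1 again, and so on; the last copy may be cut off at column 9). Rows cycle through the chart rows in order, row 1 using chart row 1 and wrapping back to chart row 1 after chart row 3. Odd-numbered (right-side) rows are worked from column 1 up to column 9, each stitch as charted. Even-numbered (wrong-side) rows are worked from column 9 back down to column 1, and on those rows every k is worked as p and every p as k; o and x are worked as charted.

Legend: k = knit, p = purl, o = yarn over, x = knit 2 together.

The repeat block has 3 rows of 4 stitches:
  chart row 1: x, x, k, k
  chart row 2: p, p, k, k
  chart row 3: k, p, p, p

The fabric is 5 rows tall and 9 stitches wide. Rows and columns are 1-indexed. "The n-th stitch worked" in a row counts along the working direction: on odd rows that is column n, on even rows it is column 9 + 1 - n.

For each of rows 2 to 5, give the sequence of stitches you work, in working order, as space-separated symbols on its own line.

Row 2: chart row 2, WS - tiled (columns 1-9): p p k k p p k k p; work from column 9 back to 1 with k<->p swapped.
Row 3: chart row 3, RS - tile across columns 1-9 and work as-is.
Row 4: chart row 1, WS - tiled (columns 1-9): x x k k x x k k x; work from column 9 back to 1 with k<->p swapped.
Row 5: chart row 2, RS - tile across columns 1-9 and work as-is.

Result:
k p p k k p p k k
k p p p k p p p k
x p p x x p p x x
p p k k p p k k p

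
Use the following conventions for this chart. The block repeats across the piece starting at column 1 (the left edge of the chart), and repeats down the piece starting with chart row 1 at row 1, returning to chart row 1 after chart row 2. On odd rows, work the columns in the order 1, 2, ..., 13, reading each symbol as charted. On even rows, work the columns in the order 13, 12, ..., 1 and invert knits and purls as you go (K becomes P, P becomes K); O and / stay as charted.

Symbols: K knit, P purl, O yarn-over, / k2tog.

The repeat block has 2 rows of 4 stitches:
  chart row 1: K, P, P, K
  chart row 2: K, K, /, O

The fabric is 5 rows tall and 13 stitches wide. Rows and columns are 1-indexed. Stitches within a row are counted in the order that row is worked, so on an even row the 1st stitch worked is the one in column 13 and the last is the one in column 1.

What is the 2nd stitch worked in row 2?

== STITCH ==
O

Derivation:
Row 2: (2-1) mod 2 = 1, so use chart row 2. Even row -> WS.
Chart row 2 tiled across columns 1-13: K K / O K K / O K K / O K
WS: work from column 13 back to column 1 (reverse the tiled row), swapping K<->P (O and / unchanged).
Row 2 as worked: P O / P P O / P P O / P P
Stitch 2 in working order -> O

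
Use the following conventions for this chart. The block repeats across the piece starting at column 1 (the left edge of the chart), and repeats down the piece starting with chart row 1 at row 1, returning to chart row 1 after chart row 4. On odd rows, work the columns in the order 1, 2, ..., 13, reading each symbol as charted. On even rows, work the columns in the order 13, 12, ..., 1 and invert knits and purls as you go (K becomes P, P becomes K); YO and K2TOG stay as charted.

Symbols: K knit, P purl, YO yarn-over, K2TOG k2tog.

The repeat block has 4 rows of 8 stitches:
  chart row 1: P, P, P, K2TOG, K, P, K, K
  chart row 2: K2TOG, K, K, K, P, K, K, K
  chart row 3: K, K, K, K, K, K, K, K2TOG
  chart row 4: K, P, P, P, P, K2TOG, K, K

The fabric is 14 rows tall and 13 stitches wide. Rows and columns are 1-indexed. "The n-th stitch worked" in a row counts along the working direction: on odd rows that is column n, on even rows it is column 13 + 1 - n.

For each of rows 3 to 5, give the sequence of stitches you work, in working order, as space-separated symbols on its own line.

Row 3: chart row 3, RS - tile across columns 1-13 and work as-is.
Row 4: chart row 4, WS - tiled (columns 1-13): K P P P P K2TOG K K K P P P P; work from column 13 back to 1 with K<->P swapped.
Row 5: chart row 1, RS - tile across columns 1-13 and work as-is.

== ROWS AS WORKED ==
K K K K K K K K2TOG K K K K K
K K K K P P P K2TOG K K K K P
P P P K2TOG K P K K P P P K2TOG K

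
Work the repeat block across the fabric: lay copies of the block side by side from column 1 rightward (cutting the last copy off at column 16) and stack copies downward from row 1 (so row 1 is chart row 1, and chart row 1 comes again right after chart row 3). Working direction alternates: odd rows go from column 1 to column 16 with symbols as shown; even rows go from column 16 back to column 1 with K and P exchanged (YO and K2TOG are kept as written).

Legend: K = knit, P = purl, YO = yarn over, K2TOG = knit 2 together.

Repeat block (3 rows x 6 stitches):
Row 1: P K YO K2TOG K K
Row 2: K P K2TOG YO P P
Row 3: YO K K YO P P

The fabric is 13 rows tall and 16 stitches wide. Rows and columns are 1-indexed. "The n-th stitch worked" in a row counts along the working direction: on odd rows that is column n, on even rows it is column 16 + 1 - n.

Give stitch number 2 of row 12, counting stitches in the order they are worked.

For row 12: chart row = ((12-1) mod 3) + 1 = 3; this is a WS (even) row.
Chart row 3 tiled across columns 1-16: YO K K YO P P YO K K YO P P YO K K YO
Wrong side: read the tiled row from column 16 down to 1 and exchange K with P (leave YO, K2TOG).
Row 12 as worked: YO P P YO K K YO P P YO K K YO P P YO
Counting 2 along the worked row gives P.

Result:
P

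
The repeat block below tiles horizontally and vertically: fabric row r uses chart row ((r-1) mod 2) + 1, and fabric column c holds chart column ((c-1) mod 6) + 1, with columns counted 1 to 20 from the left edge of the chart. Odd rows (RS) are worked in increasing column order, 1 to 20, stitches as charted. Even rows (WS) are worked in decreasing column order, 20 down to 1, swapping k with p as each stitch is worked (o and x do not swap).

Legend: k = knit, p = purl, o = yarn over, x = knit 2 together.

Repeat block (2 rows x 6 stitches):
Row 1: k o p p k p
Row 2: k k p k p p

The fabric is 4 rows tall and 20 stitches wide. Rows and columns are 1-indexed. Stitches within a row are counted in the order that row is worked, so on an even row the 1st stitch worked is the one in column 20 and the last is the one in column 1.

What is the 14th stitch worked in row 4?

Row 4 uses chart row ((4-1) mod 2)+1 = 2. Row 4 is even, so WS.
Chart row 2 tiled across columns 1-20: k k p k p p k k p k p p k k p k p p k k
WS: work from column 20 back to column 1 (reverse the tiled row), swapping k<->p (o and x unchanged).
Row 4 as worked: p p k k p k p p k k p k p p k k p k p p
Counting 14 along the worked row gives p.

Stitch:
p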